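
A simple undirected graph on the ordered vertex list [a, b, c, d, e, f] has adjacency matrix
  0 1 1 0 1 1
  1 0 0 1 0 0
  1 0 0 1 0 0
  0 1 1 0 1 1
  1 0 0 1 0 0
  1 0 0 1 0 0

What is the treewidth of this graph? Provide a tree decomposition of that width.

Each bag holds 3 vertices, so the decomposition has width 2, which upper-bounds the treewidth. Since c–d–e–a–c is a cycle in G, G is not acyclic. Forests are exactly the graphs of treewidth ≤ 1, so tw(G) ≥ 2. Therefore the treewidth is 2.

Treewidth 2.
One such decomposition:
Bags: B1 = {a, c, d}  B2 = {a, d, e}  B3 = {a, b, d}  B4 = {a, d, f}
Tree: B1–B2, B2–B3, B3–B4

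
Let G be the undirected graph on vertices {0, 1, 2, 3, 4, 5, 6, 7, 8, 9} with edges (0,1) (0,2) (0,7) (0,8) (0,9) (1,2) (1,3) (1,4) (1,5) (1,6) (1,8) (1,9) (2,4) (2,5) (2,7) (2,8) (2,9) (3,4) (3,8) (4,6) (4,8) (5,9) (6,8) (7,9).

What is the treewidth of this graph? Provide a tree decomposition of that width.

Each bag holds 4 vertices, so the decomposition has width 3, which upper-bounds the treewidth. On the other hand G contains the 4-clique {0, 1, 2, 8}. A clique must lie in a single bag of any decomposition, so no decomposition can have width below 3. Combining the bounds, tw(G) = 3.

Treewidth 3.
One optimal decomposition is:
Bags: B1 = {1, 2, 4, 8}  B2 = {0, 1, 2, 8}  B3 = {1, 4, 6, 8}  B4 = {0, 1, 2, 9}  B5 = {1, 3, 4, 8}  B6 = {0, 2, 7, 9}  B7 = {1, 2, 5, 9}
Tree: B1–B2, B1–B3, B2–B4, B1–B5, B4–B6, B4–B7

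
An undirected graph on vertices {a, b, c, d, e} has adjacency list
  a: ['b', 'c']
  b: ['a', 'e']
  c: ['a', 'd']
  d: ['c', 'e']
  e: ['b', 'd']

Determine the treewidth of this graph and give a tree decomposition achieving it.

The largest bag has 3 vertices, giving width 2; this decomposition certifies tw(G) ≤ 2. For the lower bound, G contains the cycle b–a–c–d–e–b, so G is not a forest; only forests have treewidth ≤ 1, hence tw(G) ≥ 2. Hence tw(G) = 2 exactly.

Treewidth 2.
One optimal decomposition is:
Bags: B1 = {a, b, c}  B2 = {b, c, d}  B3 = {b, d, e}
Tree: B1–B2, B2–B3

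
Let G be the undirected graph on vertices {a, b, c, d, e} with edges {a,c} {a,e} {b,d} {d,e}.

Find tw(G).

A width-1 tree decomposition is:
Bags: B1 = {a, c}  B2 = {a, e}  B3 = {d, e}  B4 = {b, d}
Tree: B1–B2, B2–B3, B3–B4
Every bag has size at most 2, so the width is 2 − 1 = 1 and tw(G) ≤ 1. G has an edge, so its treewidth is at least 1. The upper and lower bounds meet at 1, so that is the treewidth.

1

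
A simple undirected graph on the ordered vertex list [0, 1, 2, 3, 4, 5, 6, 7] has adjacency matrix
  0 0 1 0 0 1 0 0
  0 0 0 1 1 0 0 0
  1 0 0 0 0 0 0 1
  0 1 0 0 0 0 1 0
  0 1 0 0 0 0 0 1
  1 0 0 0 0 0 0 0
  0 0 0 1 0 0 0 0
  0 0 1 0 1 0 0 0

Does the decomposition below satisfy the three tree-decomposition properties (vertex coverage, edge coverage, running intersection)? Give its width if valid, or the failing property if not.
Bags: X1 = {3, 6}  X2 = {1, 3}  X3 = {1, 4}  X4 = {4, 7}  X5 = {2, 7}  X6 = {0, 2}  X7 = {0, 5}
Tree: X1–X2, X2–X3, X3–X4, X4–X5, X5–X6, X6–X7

Every vertex of G appears in some bag (union = {0, 1, 2, 3, 4, 5, 6, 7}); every edge is covered by a bag; and for each vertex v the set of bags containing v is connected in the bag tree. The decomposition is therefore valid. The largest bag has 2 vertices, so the width is 1.

Yes; width 1.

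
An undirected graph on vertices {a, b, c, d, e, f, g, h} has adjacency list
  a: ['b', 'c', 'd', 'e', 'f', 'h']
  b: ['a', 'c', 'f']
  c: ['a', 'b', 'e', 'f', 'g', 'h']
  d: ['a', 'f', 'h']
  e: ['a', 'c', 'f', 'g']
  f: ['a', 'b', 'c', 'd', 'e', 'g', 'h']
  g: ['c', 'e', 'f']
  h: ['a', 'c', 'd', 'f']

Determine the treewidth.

A width-3 tree decomposition is:
Bags: B1 = {a, c, f, h}  B2 = {a, c, e, f}  B3 = {a, b, c, f}  B4 = {c, e, f, g}  B5 = {a, d, f, h}
Tree: B1–B2, B2–B3, B2–B4, B1–B5
The largest bag has 4 vertices, giving width 3; this decomposition certifies tw(G) ≤ 3. For the lower bound, the 4 vertices {a, d, f, h} are pairwise adjacent, and any tree decomposition puts a clique entirely inside one bag — forcing width ≥ 3. Therefore the treewidth is 3.

3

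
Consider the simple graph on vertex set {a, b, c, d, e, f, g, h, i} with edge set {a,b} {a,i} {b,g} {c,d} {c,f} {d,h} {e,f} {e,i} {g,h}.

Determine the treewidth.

2

A width-2 tree decomposition is:
Bags: B1 = {a, b, g}  B2 = {a, g, i}  B3 = {e, g, i}  B4 = {e, f, g}  B5 = {c, f, g}  B6 = {c, d, g}  B7 = {d, g, h}
Tree: B1–B2, B2–B3, B3–B4, B4–B5, B5–B6, B6–B7
Every bag has size at most 3, so the width is 3 − 1 = 2 and tw(G) ≤ 2. Since g–b–a–i–e–f–c–d–h–g is a cycle in G, G is not acyclic. Forests are exactly the graphs of treewidth ≤ 1, so tw(G) ≥ 2. Therefore the treewidth is 2.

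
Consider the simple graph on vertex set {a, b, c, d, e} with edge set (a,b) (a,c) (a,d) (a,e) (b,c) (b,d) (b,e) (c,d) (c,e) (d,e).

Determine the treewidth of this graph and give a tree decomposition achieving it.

With just one bag of size 5, the width is 5 − 1 = 4, so tw(G) ≤ 4. Conversely, {a, b, c, d, e} is a clique of size 5, and the vertices of any clique must share a bag in every tree decomposition; so some bag has ≥ 5 vertices and tw(G) ≥ 4. Combining the bounds, tw(G) = 4.

Treewidth 4.
One such decomposition:
Bags: B1 = {a, b, c, d, e}
Tree: (single bag)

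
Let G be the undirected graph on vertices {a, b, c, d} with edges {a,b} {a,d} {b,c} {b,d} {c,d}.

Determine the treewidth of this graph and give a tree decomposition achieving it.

Each bag holds 3 vertices, so the decomposition has width 2, which upper-bounds the treewidth. On the other hand G contains the 3-clique {b, c, d}. A clique must lie in a single bag of any decomposition, so no decomposition can have width below 2. Therefore the treewidth is 2.

Treewidth 2.
One such decomposition:
Bags: B1 = {b, c, d}  B2 = {a, b, d}
Tree: B1–B2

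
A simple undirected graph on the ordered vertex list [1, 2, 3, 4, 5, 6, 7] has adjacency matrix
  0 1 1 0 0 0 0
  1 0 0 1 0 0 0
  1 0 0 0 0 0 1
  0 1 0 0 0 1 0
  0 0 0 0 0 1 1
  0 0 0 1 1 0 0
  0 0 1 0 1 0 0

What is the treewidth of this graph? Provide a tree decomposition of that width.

Treewidth 2.
One optimal decomposition is:
Bags: B1 = {1, 3, 7}  B2 = {1, 5, 7}  B3 = {1, 5, 6}  B4 = {1, 4, 6}  B5 = {1, 2, 4}
Tree: B1–B2, B2–B3, B3–B4, B4–B5

Every bag has size at most 3, so the width is 3 − 1 = 2 and tw(G) ≤ 2. For the lower bound, G contains the cycle 1–3–7–5–6–4–2–1, so G is not a forest; only forests have treewidth ≤ 1, hence tw(G) ≥ 2. Therefore the treewidth is 2.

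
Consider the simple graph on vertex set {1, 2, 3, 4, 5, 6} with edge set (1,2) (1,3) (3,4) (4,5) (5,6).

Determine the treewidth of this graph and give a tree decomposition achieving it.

Treewidth 1.
One optimal decomposition is:
Bags: B1 = {1, 2}  B2 = {1, 3}  B3 = {3, 4}  B4 = {4, 5}  B5 = {5, 6}
Tree: B1–B2, B2–B3, B3–B4, B4–B5

The largest bag has 2 vertices, giving width 1; this decomposition certifies tw(G) ≤ 1. Since G has at least one edge (e.g. 2–1), it is not an edgeless graph, so tw(G) ≥ 1. Hence tw(G) = 1 exactly.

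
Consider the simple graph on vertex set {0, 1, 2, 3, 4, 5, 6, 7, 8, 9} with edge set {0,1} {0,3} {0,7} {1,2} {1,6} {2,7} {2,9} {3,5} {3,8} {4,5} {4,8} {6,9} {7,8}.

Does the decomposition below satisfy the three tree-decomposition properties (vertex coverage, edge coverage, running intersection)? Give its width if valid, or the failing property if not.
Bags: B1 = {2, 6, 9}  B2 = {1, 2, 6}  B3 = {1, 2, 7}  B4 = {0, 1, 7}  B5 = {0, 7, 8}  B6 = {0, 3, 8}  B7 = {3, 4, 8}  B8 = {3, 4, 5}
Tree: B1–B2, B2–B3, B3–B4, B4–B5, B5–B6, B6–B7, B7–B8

Every vertex of G appears in some bag (union = {0, 1, 2, 3, 4, 5, 6, 7, 8, 9}); every edge is covered by a bag; and for each vertex v the set of bags containing v is connected in the bag tree. The decomposition is therefore valid. The largest bag has 3 vertices, so the width is 2.

Yes; width 2.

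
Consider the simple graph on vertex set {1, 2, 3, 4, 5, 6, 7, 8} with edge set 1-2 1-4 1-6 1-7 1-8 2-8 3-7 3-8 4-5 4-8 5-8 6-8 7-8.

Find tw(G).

2

A width-2 tree decomposition is:
Bags: B1 = {1, 6, 8}  B2 = {1, 7, 8}  B3 = {1, 2, 8}  B4 = {3, 7, 8}  B5 = {1, 4, 8}  B6 = {4, 5, 8}
Tree: B1–B2, B2–B3, B2–B4, B3–B5, B5–B6
Every bag has size at most 3, so the width is 3 − 1 = 2 and tw(G) ≤ 2. For the lower bound, the 3 vertices {1, 2, 8} are pairwise adjacent, and any tree decomposition puts a clique entirely inside one bag — forcing width ≥ 2. Hence tw(G) = 2 exactly.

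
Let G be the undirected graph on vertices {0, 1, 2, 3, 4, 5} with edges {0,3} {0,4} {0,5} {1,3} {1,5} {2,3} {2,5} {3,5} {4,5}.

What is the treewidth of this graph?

2

A width-2 tree decomposition is:
Bags: B1 = {0, 3, 5}  B2 = {0, 4, 5}  B3 = {1, 3, 5}  B4 = {2, 3, 5}
Tree: B1–B2, B1–B3, B1–B4
The largest bag has 3 vertices, giving width 2; this decomposition certifies tw(G) ≤ 2. On the other hand G contains the 3-clique {0, 3, 5}. A clique must lie in a single bag of any decomposition, so no decomposition can have width below 2. The upper and lower bounds meet at 2, so that is the treewidth.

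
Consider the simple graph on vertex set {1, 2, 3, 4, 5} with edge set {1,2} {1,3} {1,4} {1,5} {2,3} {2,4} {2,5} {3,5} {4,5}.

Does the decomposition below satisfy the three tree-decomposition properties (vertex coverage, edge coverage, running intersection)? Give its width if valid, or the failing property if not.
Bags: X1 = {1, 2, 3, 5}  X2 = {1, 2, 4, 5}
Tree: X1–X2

Vertex coverage: the bags together contain {1, 2, 3, 4, 5}, the full vertex set. Edge coverage: each edge of G has both endpoints in at least one bag. Running intersection: for every vertex, the bags containing it form a connected subtree. All three properties hold, so this is a valid tree decomposition of width max|bag| − 1 = 3, and hence tw(G) ≤ 3.

Yes; width 3.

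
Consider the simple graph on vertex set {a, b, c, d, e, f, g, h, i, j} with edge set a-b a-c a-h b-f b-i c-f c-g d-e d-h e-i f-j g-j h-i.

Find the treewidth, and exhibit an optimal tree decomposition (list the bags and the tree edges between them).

The largest bag has 3 vertices, giving width 2; this decomposition certifies tw(G) ≤ 2. Since d–e–i–h–d is a cycle in G, G is not acyclic. Forests are exactly the graphs of treewidth ≤ 1, so tw(G) ≥ 2. Hence tw(G) = 2 exactly.

Treewidth 2.
One such decomposition:
Bags: B1 = {d, e, h}  B2 = {e, h, i}  B3 = {a, h, i}  B4 = {a, b, i}  B5 = {a, b, c}  B6 = {b, c, f}  B7 = {c, f, g}  B8 = {f, g, j}
Tree: B1–B2, B2–B3, B3–B4, B4–B5, B5–B6, B6–B7, B7–B8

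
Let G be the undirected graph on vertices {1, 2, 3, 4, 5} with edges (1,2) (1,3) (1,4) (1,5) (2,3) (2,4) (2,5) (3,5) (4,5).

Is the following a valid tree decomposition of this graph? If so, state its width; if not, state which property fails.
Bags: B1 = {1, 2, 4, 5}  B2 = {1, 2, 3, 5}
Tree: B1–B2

Vertex coverage: the bags together contain {1, 2, 3, 4, 5}, the full vertex set. Edge coverage: each edge of G has both endpoints in at least one bag. Running intersection: for every vertex, the bags containing it form a connected subtree. All three properties hold, so this is a valid tree decomposition of width max|bag| − 1 = 3, and hence tw(G) ≤ 3.

Yes; width 3.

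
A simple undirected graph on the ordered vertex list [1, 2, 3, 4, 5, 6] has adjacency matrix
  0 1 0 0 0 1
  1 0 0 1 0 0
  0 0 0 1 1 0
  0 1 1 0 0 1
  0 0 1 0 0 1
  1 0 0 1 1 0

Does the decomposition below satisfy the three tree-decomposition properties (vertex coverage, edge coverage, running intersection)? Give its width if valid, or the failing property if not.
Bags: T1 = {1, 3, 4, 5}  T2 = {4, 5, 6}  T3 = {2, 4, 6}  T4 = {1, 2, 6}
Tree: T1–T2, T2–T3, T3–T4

A tree decomposition must satisfy three properties: every vertex lies in some bag; for every edge, both endpoints lie together in some bag; and for every vertex, the bags containing it form a connected subtree. Here bags containing vertex 1 are not connected in the tree, so the decomposition is invalid.

No — bags containing vertex 1 are not connected in the tree.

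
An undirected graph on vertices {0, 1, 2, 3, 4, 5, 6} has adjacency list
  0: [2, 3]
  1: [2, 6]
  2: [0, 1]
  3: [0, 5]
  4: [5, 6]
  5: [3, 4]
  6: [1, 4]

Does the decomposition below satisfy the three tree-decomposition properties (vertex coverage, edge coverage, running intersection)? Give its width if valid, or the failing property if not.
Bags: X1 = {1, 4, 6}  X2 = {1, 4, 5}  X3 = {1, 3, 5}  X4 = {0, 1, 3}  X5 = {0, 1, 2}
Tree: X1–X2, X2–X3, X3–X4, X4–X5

Every vertex of G appears in some bag (union = {0, 1, 2, 3, 4, 5, 6}); every edge is covered by a bag; and for each vertex v the set of bags containing v is connected in the bag tree. The decomposition is therefore valid. The largest bag has 3 vertices, so the width is 2.

Yes; width 2.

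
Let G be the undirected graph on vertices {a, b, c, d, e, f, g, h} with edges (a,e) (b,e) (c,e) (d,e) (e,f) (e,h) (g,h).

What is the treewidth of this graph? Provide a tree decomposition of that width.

Treewidth 1.
Bags: B1 = {c, e}  B2 = {e, h}  B3 = {b, e}  B4 = {g, h}  B5 = {e, f}  B6 = {a, e}  B7 = {d, e}
Tree: B1–B2, B2–B3, B2–B4, B2–B5, B3–B6, B5–B7

The largest bag has 2 vertices, giving width 1; this decomposition certifies tw(G) ≤ 1. Any graph with an edge has treewidth ≥ 1, and G has the edge e–c. Therefore the treewidth is 1.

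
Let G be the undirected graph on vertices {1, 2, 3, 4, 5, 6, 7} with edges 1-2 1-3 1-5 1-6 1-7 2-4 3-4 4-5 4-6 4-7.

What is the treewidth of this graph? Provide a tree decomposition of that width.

Treewidth 2.
One optimal decomposition is:
Bags: B1 = {1, 2, 4}  B2 = {1, 4, 7}  B3 = {1, 4, 6}  B4 = {1, 3, 4}  B5 = {1, 4, 5}
Tree: B1–B2, B2–B3, B3–B4, B4–B5

Every bag has size at most 3, so the width is 3 − 1 = 2 and tw(G) ≤ 2. Since 1–2–4–7–1 is a cycle in G, G is not acyclic. Forests are exactly the graphs of treewidth ≤ 1, so tw(G) ≥ 2. Therefore the treewidth is 2.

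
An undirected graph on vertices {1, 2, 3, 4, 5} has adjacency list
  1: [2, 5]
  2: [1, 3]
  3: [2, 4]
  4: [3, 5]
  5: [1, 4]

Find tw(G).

2

A width-2 tree decomposition is:
Bags: B1 = {1, 2, 5}  B2 = {2, 4, 5}  B3 = {2, 3, 4}
Tree: B1–B2, B2–B3
Each bag holds 3 vertices, so the decomposition has width 2, which upper-bounds the treewidth. Since 2–1–5–4–3–2 is a cycle in G, G is not acyclic. Forests are exactly the graphs of treewidth ≤ 1, so tw(G) ≥ 2. Hence tw(G) = 2 exactly.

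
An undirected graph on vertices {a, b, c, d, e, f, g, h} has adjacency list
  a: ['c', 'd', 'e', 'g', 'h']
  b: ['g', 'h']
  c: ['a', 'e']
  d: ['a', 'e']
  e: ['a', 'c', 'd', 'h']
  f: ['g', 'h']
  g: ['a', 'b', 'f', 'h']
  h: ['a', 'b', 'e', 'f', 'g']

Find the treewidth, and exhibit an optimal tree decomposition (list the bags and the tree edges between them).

Treewidth 2.
One such decomposition:
Bags: B1 = {a, g, h}  B2 = {a, e, h}  B3 = {f, g, h}  B4 = {a, c, e}  B5 = {b, g, h}  B6 = {a, d, e}
Tree: B1–B2, B1–B3, B2–B4, B3–B5, B4–B6

Each bag holds 3 vertices, so the decomposition has width 2, which upper-bounds the treewidth. For the lower bound, the 3 vertices {a, d, e} are pairwise adjacent, and any tree decomposition puts a clique entirely inside one bag — forcing width ≥ 2. Combining the bounds, tw(G) = 2.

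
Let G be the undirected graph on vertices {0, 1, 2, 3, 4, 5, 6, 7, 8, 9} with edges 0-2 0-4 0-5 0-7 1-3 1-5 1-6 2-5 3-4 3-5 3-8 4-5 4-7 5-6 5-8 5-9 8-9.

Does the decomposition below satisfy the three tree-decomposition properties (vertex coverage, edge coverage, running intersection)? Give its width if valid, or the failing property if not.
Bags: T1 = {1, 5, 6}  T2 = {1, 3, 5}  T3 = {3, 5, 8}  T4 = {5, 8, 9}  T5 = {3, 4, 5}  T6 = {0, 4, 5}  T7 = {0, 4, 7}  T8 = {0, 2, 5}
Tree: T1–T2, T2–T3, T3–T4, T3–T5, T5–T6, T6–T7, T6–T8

Yes; width 2.

Every vertex of G appears in some bag (union = {0, 1, 2, 3, 4, 5, 6, 7, 8, 9}); every edge is covered by a bag; and for each vertex v the set of bags containing v is connected in the bag tree. The decomposition is therefore valid. The largest bag has 3 vertices, so the width is 2.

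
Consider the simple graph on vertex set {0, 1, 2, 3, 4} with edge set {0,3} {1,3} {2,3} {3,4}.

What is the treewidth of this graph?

A width-1 tree decomposition is:
Bags: B1 = {0, 3}  B2 = {2, 3}  B3 = {3, 4}  B4 = {1, 3}
Tree: B1–B2, B2–B3, B2–B4
Every bag has size at most 2, so the width is 2 − 1 = 1 and tw(G) ≤ 1. Any graph with an edge has treewidth ≥ 1, and G has the edge 3–0. Hence tw(G) = 1 exactly.

1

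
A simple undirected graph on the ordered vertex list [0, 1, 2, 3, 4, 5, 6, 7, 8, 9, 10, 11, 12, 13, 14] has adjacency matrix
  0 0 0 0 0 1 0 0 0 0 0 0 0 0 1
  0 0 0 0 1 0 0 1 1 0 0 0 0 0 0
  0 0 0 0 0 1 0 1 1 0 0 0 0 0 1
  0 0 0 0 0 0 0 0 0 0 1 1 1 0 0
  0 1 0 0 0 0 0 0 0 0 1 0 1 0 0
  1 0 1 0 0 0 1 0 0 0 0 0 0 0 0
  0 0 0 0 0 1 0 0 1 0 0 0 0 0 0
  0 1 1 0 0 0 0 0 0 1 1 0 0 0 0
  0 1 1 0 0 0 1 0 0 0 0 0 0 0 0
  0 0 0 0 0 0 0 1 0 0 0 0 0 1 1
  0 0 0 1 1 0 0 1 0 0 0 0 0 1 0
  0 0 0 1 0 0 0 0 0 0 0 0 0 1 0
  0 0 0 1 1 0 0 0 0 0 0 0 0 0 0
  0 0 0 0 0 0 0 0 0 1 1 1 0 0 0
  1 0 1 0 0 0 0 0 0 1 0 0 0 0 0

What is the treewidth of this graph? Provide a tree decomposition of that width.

Treewidth 3.
Bags: B1 = {0, 5, 6, 8}  B2 = {0, 2, 5, 8}  B3 = {0, 2, 8, 14}  B4 = {1, 2, 8, 14}  B5 = {1, 2, 7, 14}  B6 = {1, 7, 9, 14}  B7 = {1, 4, 7, 9}  B8 = {4, 7, 9, 10}  B9 = {4, 9, 10, 13}  B10 = {4, 10, 12, 13}  B11 = {3, 10, 12, 13}  B12 = {3, 11, 12, 13}
Tree: B1–B2, B2–B3, B3–B4, B4–B5, B5–B6, B6–B7, B7–B8, B8–B9, B9–B10, B10–B11, B11–B12

The largest bag has 4 vertices, giving width 3; this decomposition certifies tw(G) ≤ 3. For the lower bound: the 4 vertex sets {0,5,6}, {8}, {2}, {1,7,9,14} are disjoint, each induces a connected subgraph, and every pair is joined by at least one edge of G. Contracting each set to a single vertex therefore yields K_{4} as a minor, and since treewidth is minor-monotone, tw(G) ≥ tw(K_{4}) = 3. The upper and lower bounds meet at 3, so that is the treewidth.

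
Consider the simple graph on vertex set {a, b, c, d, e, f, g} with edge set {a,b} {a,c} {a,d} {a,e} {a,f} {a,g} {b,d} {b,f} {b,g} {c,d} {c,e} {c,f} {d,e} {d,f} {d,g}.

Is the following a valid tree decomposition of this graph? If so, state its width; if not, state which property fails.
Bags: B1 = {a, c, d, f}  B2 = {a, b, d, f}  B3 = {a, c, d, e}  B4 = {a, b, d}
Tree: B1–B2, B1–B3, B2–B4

A tree decomposition must satisfy three properties: every vertex lies in some bag; for every edge, both endpoints lie together in some bag; and for every vertex, the bags containing it form a connected subtree. Here vertex g appears in no bag, so the decomposition is invalid.

No — vertex g appears in no bag.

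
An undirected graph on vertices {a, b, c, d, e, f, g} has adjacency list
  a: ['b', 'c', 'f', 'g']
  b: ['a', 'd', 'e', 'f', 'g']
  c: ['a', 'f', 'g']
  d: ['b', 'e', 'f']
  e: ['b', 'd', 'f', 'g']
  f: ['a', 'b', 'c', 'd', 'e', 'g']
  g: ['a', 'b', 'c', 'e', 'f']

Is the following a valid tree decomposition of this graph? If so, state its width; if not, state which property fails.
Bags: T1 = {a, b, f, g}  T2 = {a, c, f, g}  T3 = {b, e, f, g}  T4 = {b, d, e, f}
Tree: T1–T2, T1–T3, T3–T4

Yes; width 3.

Checking the three conditions: (i) the bags cover all of {a, b, c, d, e, f, g}; (ii) for each edge, some bag contains both endpoints; (iii) the bags containing any fixed vertex form a subtree. All hold, so the decomposition is valid with width 4 − 1 = 3.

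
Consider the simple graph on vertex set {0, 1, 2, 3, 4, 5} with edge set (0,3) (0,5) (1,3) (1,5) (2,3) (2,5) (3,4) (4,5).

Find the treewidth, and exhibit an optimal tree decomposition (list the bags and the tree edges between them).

Treewidth 2.
Bags: B1 = {3, 4, 5}  B2 = {2, 3, 5}  B3 = {0, 3, 5}  B4 = {1, 3, 5}
Tree: B1–B2, B2–B3, B3–B4

Each bag holds 3 vertices, so the decomposition has width 2, which upper-bounds the treewidth. The edges 4–5–2–3–4 form a cycle, so G is not a tree and its treewidth is at least 2. Combining the bounds, tw(G) = 2.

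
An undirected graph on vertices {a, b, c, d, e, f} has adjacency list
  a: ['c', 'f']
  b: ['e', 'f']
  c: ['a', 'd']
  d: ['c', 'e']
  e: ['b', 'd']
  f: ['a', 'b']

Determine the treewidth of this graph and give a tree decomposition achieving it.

Treewidth 2.
One optimal decomposition is:
Bags: B1 = {b, e, f}  B2 = {d, e, f}  B3 = {c, d, f}  B4 = {a, c, f}
Tree: B1–B2, B2–B3, B3–B4

The largest bag has 3 vertices, giving width 2; this decomposition certifies tw(G) ≤ 2. For the lower bound, G contains the cycle f–b–e–d–c–a–f, so G is not a forest; only forests have treewidth ≤ 1, hence tw(G) ≥ 2. The upper and lower bounds meet at 2, so that is the treewidth.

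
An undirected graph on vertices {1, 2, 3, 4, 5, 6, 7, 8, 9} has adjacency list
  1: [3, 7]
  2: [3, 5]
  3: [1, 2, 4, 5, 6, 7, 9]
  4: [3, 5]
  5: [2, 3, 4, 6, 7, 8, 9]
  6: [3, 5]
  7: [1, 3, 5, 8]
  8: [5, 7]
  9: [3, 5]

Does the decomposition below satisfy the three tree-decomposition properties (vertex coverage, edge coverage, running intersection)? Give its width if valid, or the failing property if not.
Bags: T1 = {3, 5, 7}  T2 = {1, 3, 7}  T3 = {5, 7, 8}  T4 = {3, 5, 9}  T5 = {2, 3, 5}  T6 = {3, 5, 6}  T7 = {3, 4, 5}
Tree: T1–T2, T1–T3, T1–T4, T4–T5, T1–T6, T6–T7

Vertex coverage: the bags together contain {1, 2, 3, 4, 5, 6, 7, 8, 9}, the full vertex set. Edge coverage: each edge of G has both endpoints in at least one bag. Running intersection: for every vertex, the bags containing it form a connected subtree. All three properties hold, so this is a valid tree decomposition of width max|bag| − 1 = 2, and hence tw(G) ≤ 2.

Yes; width 2.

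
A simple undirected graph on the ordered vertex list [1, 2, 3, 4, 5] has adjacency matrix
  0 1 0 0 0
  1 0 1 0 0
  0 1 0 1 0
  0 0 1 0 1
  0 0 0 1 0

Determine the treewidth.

A width-1 tree decomposition is:
Bags: B1 = {1, 2}  B2 = {2, 3}  B3 = {3, 4}  B4 = {4, 5}
Tree: B1–B2, B2–B3, B3–B4
Every bag has size at most 2, so the width is 2 − 1 = 1 and tw(G) ≤ 1. Since G has at least one edge (e.g. 1–2), it is not an edgeless graph, so tw(G) ≥ 1. Therefore the treewidth is 1.

1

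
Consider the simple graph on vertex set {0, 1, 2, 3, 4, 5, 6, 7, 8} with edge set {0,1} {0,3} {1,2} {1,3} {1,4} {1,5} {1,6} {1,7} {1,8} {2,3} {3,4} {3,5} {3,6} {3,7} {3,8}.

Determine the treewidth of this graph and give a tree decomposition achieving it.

The largest bag has 3 vertices, giving width 2; this decomposition certifies tw(G) ≤ 2. Conversely, {0, 1, 3} is a clique of size 3, and the vertices of any clique must share a bag in every tree decomposition; so some bag has ≥ 3 vertices and tw(G) ≥ 2. Hence tw(G) = 2 exactly.

Treewidth 2.
One optimal decomposition is:
Bags: B1 = {1, 2, 3}  B2 = {0, 1, 3}  B3 = {1, 3, 8}  B4 = {1, 3, 7}  B5 = {1, 3, 6}  B6 = {1, 3, 5}  B7 = {1, 3, 4}
Tree: B1–B2, B1–B3, B2–B4, B1–B5, B1–B6, B2–B7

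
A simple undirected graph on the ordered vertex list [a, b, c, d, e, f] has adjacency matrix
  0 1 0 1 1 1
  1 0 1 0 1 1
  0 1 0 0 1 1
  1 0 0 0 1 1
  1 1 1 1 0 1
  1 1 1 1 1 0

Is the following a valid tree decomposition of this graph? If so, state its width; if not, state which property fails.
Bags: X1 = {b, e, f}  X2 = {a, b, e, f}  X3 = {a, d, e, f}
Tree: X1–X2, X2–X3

No — vertex c appears in no bag.

A tree decomposition must satisfy three properties: every vertex lies in some bag; for every edge, both endpoints lie together in some bag; and for every vertex, the bags containing it form a connected subtree. Here vertex c appears in no bag, so the decomposition is invalid.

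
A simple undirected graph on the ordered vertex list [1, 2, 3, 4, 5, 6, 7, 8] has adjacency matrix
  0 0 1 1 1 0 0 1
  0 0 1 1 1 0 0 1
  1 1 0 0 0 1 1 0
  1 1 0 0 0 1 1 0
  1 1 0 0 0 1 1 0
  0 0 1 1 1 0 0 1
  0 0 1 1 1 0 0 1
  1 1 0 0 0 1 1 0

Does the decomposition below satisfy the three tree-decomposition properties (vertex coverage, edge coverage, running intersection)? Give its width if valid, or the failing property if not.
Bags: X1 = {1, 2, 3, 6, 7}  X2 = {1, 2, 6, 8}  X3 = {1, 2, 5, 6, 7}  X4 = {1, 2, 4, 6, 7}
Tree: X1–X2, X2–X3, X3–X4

A tree decomposition must satisfy three properties: every vertex lies in some bag; for every edge, both endpoints lie together in some bag; and for every vertex, the bags containing it form a connected subtree. Here edge (7,8) lies in no bag, so the decomposition is invalid.

No — edge (7,8) lies in no bag.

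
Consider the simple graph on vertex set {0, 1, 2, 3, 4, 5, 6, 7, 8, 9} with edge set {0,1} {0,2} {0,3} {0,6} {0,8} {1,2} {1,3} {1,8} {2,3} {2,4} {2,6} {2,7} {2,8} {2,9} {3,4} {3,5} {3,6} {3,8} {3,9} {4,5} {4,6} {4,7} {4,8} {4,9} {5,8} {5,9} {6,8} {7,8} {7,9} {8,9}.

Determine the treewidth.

4

A width-4 tree decomposition is:
Bags: B1 = {2, 3, 4, 8, 9}  B2 = {2, 3, 4, 6, 8}  B3 = {0, 2, 3, 6, 8}  B4 = {3, 4, 5, 8, 9}  B5 = {2, 4, 7, 8, 9}  B6 = {0, 1, 2, 3, 8}
Tree: B1–B2, B2–B3, B1–B4, B1–B5, B3–B6
Every bag has size at most 5, so the width is 5 − 1 = 4 and tw(G) ≤ 4. Conversely, {0, 1, 2, 3, 8} is a clique of size 5, and the vertices of any clique must share a bag in every tree decomposition; so some bag has ≥ 5 vertices and tw(G) ≥ 4. Hence tw(G) = 4 exactly.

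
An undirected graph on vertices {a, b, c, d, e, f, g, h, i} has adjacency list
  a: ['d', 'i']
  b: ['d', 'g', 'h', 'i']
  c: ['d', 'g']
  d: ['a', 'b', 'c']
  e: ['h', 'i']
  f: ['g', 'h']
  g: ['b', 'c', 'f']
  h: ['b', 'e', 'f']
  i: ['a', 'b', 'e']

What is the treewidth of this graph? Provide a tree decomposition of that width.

The largest bag has 4 vertices, giving width 3; this decomposition certifies tw(G) ≤ 3. For the lower bound: the 4 vertex sets {a,e,i}, {h}, {b}, {c,d,f,g} are disjoint, each induces a connected subgraph, and every pair is joined by at least one edge of G. Contracting each set to a single vertex therefore yields K_{4} as a minor, and since treewidth is minor-monotone, tw(G) ≥ tw(K_{4}) = 3. Hence tw(G) = 3 exactly.

Treewidth 3.
Bags: B1 = {a, e, h, i}  B2 = {a, b, h, i}  B3 = {a, b, d, h}  B4 = {b, d, f, h}  B5 = {b, d, f, g}  B6 = {c, d, f, g}
Tree: B1–B2, B2–B3, B3–B4, B4–B5, B5–B6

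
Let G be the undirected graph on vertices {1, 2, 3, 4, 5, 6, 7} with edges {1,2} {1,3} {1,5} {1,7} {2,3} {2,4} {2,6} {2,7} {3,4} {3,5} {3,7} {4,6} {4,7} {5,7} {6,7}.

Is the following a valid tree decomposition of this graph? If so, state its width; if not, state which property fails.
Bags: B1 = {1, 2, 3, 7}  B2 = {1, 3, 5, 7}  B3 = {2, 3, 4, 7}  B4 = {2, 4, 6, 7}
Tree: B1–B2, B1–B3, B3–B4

Yes; width 3.

Vertex coverage: the bags together contain {1, 2, 3, 4, 5, 6, 7}, the full vertex set. Edge coverage: each edge of G has both endpoints in at least one bag. Running intersection: for every vertex, the bags containing it form a connected subtree. All three properties hold, so this is a valid tree decomposition of width max|bag| − 1 = 3, and hence tw(G) ≤ 3.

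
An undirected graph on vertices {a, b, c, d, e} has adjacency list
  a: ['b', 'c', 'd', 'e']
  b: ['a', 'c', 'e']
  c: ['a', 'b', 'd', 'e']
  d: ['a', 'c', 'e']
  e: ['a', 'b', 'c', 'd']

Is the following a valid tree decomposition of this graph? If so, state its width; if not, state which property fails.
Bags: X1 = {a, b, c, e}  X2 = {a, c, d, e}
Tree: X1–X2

Yes; width 3.

Checking the three conditions: (i) the bags cover all of {a, b, c, d, e}; (ii) for each edge, some bag contains both endpoints; (iii) the bags containing any fixed vertex form a subtree. All hold, so the decomposition is valid with width 4 − 1 = 3.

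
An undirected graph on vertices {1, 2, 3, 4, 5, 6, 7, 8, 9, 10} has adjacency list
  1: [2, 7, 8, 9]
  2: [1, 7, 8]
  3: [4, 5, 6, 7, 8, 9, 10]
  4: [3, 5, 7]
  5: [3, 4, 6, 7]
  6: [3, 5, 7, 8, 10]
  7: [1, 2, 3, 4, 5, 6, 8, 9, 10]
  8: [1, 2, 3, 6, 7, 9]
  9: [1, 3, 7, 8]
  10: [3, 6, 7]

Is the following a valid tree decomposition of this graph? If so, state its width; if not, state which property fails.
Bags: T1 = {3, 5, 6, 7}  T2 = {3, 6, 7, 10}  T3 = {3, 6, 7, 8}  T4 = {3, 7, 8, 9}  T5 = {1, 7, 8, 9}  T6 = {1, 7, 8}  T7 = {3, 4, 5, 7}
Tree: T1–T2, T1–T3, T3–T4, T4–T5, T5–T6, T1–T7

A tree decomposition must satisfy three properties: every vertex lies in some bag; for every edge, both endpoints lie together in some bag; and for every vertex, the bags containing it form a connected subtree. Here vertex 2 appears in no bag, so the decomposition is invalid.

No — vertex 2 appears in no bag.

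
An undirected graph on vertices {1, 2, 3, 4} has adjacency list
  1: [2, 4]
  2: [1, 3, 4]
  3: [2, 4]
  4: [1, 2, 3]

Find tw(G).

A width-2 tree decomposition is:
Bags: B1 = {1, 2, 4}  B2 = {2, 3, 4}
Tree: B1–B2
Every bag has size at most 3, so the width is 3 − 1 = 2 and tw(G) ≤ 2. On the other hand G contains the 3-clique {1, 2, 4}. A clique must lie in a single bag of any decomposition, so no decomposition can have width below 2. The upper and lower bounds meet at 2, so that is the treewidth.

2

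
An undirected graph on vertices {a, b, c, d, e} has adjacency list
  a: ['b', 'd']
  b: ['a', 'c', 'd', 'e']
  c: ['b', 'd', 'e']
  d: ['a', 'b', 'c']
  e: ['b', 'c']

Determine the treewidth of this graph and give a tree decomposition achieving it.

Treewidth 2.
One such decomposition:
Bags: B1 = {b, c, d}  B2 = {a, b, d}  B3 = {b, c, e}
Tree: B1–B2, B1–B3

Every bag has size at most 3, so the width is 3 − 1 = 2 and tw(G) ≤ 2. For the lower bound, the 3 vertices {b, c, d} are pairwise adjacent, and any tree decomposition puts a clique entirely inside one bag — forcing width ≥ 2. Hence tw(G) = 2 exactly.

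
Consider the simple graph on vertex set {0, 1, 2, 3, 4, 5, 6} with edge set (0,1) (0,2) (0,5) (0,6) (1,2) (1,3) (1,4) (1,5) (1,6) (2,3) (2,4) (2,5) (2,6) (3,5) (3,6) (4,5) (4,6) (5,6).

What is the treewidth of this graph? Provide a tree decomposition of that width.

Every bag has size at most 5, so the width is 5 − 1 = 4 and tw(G) ≤ 4. For the lower bound, the 5 vertices {0, 1, 2, 5, 6} are pairwise adjacent, and any tree decomposition puts a clique entirely inside one bag — forcing width ≥ 4. Therefore the treewidth is 4.

Treewidth 4.
One such decomposition:
Bags: B1 = {1, 2, 3, 5, 6}  B2 = {1, 2, 4, 5, 6}  B3 = {0, 1, 2, 5, 6}
Tree: B1–B2, B2–B3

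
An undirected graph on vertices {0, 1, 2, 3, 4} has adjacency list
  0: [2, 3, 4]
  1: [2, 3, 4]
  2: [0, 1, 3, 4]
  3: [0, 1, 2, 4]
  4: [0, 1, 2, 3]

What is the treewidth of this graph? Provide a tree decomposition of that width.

Treewidth 3.
Bags: B1 = {0, 2, 3, 4}  B2 = {1, 2, 3, 4}
Tree: B1–B2

Each bag holds 4 vertices, so the decomposition has width 3, which upper-bounds the treewidth. For the lower bound, the 4 vertices {0, 2, 3, 4} are pairwise adjacent, and any tree decomposition puts a clique entirely inside one bag — forcing width ≥ 3. Therefore the treewidth is 3.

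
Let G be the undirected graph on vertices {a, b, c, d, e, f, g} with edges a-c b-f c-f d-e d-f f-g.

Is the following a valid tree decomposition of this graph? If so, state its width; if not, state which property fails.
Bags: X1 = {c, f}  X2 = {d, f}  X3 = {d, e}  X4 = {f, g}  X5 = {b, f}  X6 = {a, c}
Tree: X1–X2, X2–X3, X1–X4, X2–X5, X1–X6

Yes; width 1.

Vertex coverage: the bags together contain {a, b, c, d, e, f, g}, the full vertex set. Edge coverage: each edge of G has both endpoints in at least one bag. Running intersection: for every vertex, the bags containing it form a connected subtree. All three properties hold, so this is a valid tree decomposition of width max|bag| − 1 = 1, and hence tw(G) ≤ 1.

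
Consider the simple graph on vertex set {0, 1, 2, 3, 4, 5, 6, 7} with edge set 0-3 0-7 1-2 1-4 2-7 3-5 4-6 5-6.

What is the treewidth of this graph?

A width-2 tree decomposition is:
Bags: B1 = {3, 5, 6}  B2 = {0, 3, 6}  B3 = {0, 6, 7}  B4 = {2, 6, 7}  B5 = {1, 2, 6}  B6 = {1, 4, 6}
Tree: B1–B2, B2–B3, B3–B4, B4–B5, B5–B6
Each bag holds 3 vertices, so the decomposition has width 2, which upper-bounds the treewidth. For the lower bound, G contains the cycle 6–5–3–0–7–2–1–4–6, so G is not a forest; only forests have treewidth ≤ 1, hence tw(G) ≥ 2. Therefore the treewidth is 2.

2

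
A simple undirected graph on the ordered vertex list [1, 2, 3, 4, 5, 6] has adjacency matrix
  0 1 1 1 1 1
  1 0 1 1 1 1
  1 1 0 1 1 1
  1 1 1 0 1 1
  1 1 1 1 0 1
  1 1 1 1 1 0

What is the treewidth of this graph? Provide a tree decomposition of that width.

With just one bag of size 6, the width is 6 − 1 = 5, so tw(G) ≤ 5. Conversely, {1, 2, 3, 4, 5, 6} is a clique of size 6, and the vertices of any clique must share a bag in every tree decomposition; so some bag has ≥ 6 vertices and tw(G) ≥ 5. The upper and lower bounds meet at 5, so that is the treewidth.

Treewidth 5.
One optimal decomposition is:
Bags: B1 = {1, 2, 3, 4, 5, 6}
Tree: (single bag)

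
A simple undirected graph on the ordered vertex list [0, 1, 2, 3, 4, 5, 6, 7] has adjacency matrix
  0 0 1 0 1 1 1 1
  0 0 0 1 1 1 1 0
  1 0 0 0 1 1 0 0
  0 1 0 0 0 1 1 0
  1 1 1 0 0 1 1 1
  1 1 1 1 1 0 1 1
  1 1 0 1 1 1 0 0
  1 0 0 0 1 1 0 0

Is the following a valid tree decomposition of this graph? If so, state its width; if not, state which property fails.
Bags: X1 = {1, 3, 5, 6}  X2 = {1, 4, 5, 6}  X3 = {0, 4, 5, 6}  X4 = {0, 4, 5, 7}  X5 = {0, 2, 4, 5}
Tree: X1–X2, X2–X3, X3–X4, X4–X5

Yes; width 3.

Vertex coverage: the bags together contain {0, 1, 2, 3, 4, 5, 6, 7}, the full vertex set. Edge coverage: each edge of G has both endpoints in at least one bag. Running intersection: for every vertex, the bags containing it form a connected subtree. All three properties hold, so this is a valid tree decomposition of width max|bag| − 1 = 3, and hence tw(G) ≤ 3.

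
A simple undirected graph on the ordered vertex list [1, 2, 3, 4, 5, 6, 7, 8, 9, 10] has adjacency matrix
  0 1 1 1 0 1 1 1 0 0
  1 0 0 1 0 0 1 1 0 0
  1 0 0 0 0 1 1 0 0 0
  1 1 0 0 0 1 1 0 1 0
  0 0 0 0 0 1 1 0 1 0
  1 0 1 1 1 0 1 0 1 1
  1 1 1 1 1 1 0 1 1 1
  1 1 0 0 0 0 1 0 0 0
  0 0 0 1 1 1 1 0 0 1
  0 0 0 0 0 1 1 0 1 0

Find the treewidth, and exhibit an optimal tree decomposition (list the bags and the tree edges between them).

Each bag holds 4 vertices, so the decomposition has width 3, which upper-bounds the treewidth. Conversely, {1, 2, 7, 8} is a clique of size 4, and the vertices of any clique must share a bag in every tree decomposition; so some bag has ≥ 4 vertices and tw(G) ≥ 3. Combining the bounds, tw(G) = 3.

Treewidth 3.
One optimal decomposition is:
Bags: B1 = {1, 2, 7, 8}  B2 = {1, 2, 4, 7}  B3 = {1, 4, 6, 7}  B4 = {4, 6, 7, 9}  B5 = {1, 3, 6, 7}  B6 = {6, 7, 9, 10}  B7 = {5, 6, 7, 9}
Tree: B1–B2, B2–B3, B3–B4, B3–B5, B4–B6, B6–B7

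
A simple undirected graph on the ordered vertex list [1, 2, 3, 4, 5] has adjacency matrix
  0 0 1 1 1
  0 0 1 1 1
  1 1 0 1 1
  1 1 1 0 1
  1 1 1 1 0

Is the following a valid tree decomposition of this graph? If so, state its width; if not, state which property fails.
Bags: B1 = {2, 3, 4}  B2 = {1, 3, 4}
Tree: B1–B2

No — vertex 5 appears in no bag.

A tree decomposition must satisfy three properties: every vertex lies in some bag; for every edge, both endpoints lie together in some bag; and for every vertex, the bags containing it form a connected subtree. Here vertex 5 appears in no bag, so the decomposition is invalid.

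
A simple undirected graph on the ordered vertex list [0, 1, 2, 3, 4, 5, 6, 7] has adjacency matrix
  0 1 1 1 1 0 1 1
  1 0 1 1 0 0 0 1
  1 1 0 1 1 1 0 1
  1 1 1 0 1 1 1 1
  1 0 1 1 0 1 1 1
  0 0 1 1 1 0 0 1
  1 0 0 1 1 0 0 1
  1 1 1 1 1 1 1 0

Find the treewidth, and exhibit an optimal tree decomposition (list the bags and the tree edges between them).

Treewidth 4.
One optimal decomposition is:
Bags: B1 = {2, 3, 4, 5, 7}  B2 = {0, 2, 3, 4, 7}  B3 = {0, 3, 4, 6, 7}  B4 = {0, 1, 2, 3, 7}
Tree: B1–B2, B2–B3, B2–B4

Every bag has size at most 5, so the width is 5 − 1 = 4 and tw(G) ≤ 4. For the lower bound, the 5 vertices {0, 1, 2, 3, 7} are pairwise adjacent, and any tree decomposition puts a clique entirely inside one bag — forcing width ≥ 4. Combining the bounds, tw(G) = 4.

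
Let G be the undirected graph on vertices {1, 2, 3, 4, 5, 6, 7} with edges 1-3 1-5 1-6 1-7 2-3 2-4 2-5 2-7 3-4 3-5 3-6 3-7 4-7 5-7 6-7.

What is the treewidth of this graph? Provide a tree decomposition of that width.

Every bag has size at most 4, so the width is 4 − 1 = 3 and tw(G) ≤ 3. On the other hand G contains the 4-clique {1, 3, 5, 7}. A clique must lie in a single bag of any decomposition, so no decomposition can have width below 3. Combining the bounds, tw(G) = 3.

Treewidth 3.
Bags: B1 = {2, 3, 5, 7}  B2 = {1, 3, 5, 7}  B3 = {1, 3, 6, 7}  B4 = {2, 3, 4, 7}
Tree: B1–B2, B2–B3, B1–B4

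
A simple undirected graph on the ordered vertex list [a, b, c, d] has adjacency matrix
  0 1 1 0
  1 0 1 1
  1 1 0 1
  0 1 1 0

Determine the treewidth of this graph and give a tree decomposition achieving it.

The largest bag has 3 vertices, giving width 2; this decomposition certifies tw(G) ≤ 2. Conversely, {b, c, d} is a clique of size 3, and the vertices of any clique must share a bag in every tree decomposition; so some bag has ≥ 3 vertices and tw(G) ≥ 2. The upper and lower bounds meet at 2, so that is the treewidth.

Treewidth 2.
One such decomposition:
Bags: B1 = {a, b, c}  B2 = {b, c, d}
Tree: B1–B2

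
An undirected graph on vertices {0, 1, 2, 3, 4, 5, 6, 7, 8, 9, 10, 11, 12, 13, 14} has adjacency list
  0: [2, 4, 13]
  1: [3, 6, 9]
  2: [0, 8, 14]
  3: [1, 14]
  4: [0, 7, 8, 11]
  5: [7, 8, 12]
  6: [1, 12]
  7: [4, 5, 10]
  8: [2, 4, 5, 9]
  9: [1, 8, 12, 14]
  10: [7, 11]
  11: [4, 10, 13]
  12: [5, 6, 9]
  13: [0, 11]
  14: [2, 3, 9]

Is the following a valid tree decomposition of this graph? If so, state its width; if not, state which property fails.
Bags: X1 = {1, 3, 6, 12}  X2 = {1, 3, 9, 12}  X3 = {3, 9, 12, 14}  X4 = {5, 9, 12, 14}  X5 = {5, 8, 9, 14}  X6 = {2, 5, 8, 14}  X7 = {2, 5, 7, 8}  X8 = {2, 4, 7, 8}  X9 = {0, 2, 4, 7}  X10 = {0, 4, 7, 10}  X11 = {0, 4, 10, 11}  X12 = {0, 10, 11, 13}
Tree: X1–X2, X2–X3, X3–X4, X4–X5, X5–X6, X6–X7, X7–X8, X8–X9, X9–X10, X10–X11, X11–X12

Yes; width 3.

Checking the three conditions: (i) the bags cover all of {0, 1, 2, 3, 4, 5, 6, 7, 8, 9, 10, 11, 12, 13, 14}; (ii) for each edge, some bag contains both endpoints; (iii) the bags containing any fixed vertex form a subtree. All hold, so the decomposition is valid with width 4 − 1 = 3.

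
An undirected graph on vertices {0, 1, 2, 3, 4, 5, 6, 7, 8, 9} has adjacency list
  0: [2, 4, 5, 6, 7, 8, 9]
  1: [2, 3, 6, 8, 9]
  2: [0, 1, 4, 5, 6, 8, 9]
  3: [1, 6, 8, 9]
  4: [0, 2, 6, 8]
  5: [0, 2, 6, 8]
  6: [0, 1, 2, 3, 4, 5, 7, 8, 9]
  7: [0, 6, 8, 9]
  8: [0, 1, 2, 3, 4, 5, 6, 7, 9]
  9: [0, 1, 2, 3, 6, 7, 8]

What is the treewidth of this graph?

A width-4 tree decomposition is:
Bags: B1 = {1, 3, 6, 8, 9}  B2 = {1, 2, 6, 8, 9}  B3 = {0, 2, 6, 8, 9}  B4 = {0, 2, 4, 6, 8}  B5 = {0, 6, 7, 8, 9}  B6 = {0, 2, 5, 6, 8}
Tree: B1–B2, B2–B3, B3–B4, B3–B5, B4–B6
The largest bag has 5 vertices, giving width 4; this decomposition certifies tw(G) ≤ 4. For the lower bound, the 5 vertices {0, 2, 6, 8, 9} are pairwise adjacent, and any tree decomposition puts a clique entirely inside one bag — forcing width ≥ 4. Combining the bounds, tw(G) = 4.

4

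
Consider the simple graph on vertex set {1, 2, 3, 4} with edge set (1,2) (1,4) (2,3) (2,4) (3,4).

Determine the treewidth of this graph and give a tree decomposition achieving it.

Treewidth 2.
One such decomposition:
Bags: B1 = {2, 3, 4}  B2 = {1, 2, 4}
Tree: B1–B2

Every bag has size at most 3, so the width is 3 − 1 = 2 and tw(G) ≤ 2. Conversely, {1, 2, 4} is a clique of size 3, and the vertices of any clique must share a bag in every tree decomposition; so some bag has ≥ 3 vertices and tw(G) ≥ 2. The upper and lower bounds meet at 2, so that is the treewidth.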